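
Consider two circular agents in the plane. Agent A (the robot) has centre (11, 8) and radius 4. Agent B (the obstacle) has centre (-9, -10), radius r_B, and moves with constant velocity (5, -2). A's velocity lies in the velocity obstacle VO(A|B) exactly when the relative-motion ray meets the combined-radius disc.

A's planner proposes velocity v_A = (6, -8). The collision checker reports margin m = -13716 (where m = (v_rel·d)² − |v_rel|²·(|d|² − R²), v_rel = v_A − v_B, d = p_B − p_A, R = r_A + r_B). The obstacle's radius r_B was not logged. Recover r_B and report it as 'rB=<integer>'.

m = -13716
d = (-20, -18);  v_rel = (1, -6),  |v_rel|² = 37
v_rel×d = (1)·(-18) − (-6)·(-20) = -138
since m = R²·37 − (-138)²:  R² = (19044 + -13716) / 37 = 144
R = √144 = 12  ⇒  r_B = 12 − 4 = 8

rB=8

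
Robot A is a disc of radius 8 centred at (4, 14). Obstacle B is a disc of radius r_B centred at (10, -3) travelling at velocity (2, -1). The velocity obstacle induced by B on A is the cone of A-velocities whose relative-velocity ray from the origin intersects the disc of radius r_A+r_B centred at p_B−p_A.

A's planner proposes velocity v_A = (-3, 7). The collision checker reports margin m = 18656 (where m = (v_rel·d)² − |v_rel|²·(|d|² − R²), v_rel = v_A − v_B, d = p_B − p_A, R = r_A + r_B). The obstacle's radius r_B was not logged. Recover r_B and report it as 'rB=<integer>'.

m = 18656
d = (6, -17);  v_rel = (-5, 8),  |v_rel|² = 89
v_rel×d = (-5)·(-17) − (8)·(6) = 37
since m = R²·89 − 37²:  R² = (1369 + 18656) / 89 = 225
R = √225 = 15  ⇒  r_B = 15 − 8 = 7

rB=7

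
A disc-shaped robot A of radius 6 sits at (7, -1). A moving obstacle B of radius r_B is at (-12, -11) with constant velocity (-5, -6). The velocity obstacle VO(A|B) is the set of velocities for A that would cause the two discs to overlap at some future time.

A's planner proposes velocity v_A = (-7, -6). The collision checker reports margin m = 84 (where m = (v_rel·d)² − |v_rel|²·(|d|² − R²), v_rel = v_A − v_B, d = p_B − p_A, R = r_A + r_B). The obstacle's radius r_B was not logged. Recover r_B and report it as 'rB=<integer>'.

m = 84
d = (-19, -10);  v_rel = (-2, 0),  |v_rel|² = 4
v_rel×d = (-2)·(-10) − (0)·(-19) = 20
since m = R²·4 − 20²:  R² = (400 + 84) / 4 = 121
R = √121 = 11  ⇒  r_B = 11 − 6 = 5

rB=5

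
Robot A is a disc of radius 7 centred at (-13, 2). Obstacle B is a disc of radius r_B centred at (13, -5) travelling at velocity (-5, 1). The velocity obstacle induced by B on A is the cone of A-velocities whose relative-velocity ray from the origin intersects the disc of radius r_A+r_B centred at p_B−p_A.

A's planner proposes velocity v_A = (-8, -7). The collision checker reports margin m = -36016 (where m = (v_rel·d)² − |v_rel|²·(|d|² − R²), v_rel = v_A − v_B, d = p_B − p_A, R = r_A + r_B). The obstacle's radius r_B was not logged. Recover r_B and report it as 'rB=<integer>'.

m = -36016
d = (26, -7);  v_rel = (-3, -8),  |v_rel|² = 73
v_rel×d = (-3)·(-7) − (-8)·(26) = 229
since m = R²·73 − 229²:  R² = (52441 + -36016) / 73 = 225
R = √225 = 15  ⇒  r_B = 15 − 7 = 8

rB=8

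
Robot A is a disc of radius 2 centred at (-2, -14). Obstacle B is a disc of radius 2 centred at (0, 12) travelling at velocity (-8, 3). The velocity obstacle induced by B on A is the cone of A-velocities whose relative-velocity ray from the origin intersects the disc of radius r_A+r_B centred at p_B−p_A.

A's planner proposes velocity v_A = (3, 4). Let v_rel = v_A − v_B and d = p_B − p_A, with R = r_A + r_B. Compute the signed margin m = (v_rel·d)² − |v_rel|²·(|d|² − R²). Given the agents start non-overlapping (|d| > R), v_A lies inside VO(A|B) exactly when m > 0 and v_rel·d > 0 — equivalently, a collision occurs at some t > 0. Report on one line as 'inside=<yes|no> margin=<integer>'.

d = (2, 26),  |d|² = 680;  R = 2+2 = 4,  c = 680−4² = 664
v_rel = (11, 1),  |v_rel|² = 122;  v_rel·d = (11)·(2) + (1)·(26) = 48
122·t² − 96·t + 664 = 0  ⇒  m = 48² − 122·664 = -78704
m = -78704 < 0,  v_rel·d = 48 > 0  ⇒  outside

inside=no margin=-78704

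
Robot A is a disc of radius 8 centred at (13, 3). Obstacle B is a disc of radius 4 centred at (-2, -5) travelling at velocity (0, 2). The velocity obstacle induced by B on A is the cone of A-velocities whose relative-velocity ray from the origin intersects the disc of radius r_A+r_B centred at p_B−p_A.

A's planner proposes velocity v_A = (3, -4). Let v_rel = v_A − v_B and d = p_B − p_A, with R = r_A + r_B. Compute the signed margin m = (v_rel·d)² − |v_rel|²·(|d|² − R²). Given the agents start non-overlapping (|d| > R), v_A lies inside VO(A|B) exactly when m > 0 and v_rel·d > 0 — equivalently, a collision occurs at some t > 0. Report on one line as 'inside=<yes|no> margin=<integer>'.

d = (-15, -8),  |d|² = 289;  R = 8+4 = 12,  c = 289−12² = 145
v_rel = (3, -6),  |v_rel|² = 45;  v_rel·d = (3)·(-15) + (-6)·(-8) = 3
45·t² − 6·t + 145 = 0  ⇒  m = 3² − 45·145 = -6516
m = -6516 < 0,  v_rel·d = 3 > 0  ⇒  outside

inside=no margin=-6516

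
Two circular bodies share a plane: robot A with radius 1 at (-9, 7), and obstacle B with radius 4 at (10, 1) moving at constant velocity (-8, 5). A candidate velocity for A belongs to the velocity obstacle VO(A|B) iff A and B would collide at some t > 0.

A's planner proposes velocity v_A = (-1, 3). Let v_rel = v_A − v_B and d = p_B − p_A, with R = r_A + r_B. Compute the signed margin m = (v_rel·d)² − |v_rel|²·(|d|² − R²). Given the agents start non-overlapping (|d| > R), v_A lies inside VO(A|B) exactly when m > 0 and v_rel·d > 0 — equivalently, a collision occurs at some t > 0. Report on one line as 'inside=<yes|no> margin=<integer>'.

d = (19, -6),  |d|² = 397;  R = 1+4 = 5,  c = 397−5² = 372
v_rel = (7, -2),  |v_rel|² = 53;  v_rel·d = (7)·(19) + (-2)·(-6) = 145
53·t² − 290·t + 372 = 0  ⇒  m = 145² − 53·372 = 1309
m = 1309 > 0,  v_rel·d = 145 > 0  ⇒  inside

inside=yes margin=1309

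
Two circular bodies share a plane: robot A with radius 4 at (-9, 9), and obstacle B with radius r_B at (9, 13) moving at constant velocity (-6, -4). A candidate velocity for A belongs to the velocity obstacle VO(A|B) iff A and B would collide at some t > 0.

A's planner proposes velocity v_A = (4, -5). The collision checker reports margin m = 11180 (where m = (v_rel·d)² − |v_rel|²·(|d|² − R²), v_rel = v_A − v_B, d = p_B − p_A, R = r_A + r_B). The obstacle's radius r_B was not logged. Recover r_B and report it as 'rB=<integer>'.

m = 11180
d = (18, 4);  v_rel = (10, -1),  |v_rel|² = 101
v_rel×d = (10)·(4) − (-1)·(18) = 58
since m = R²·101 − 58²:  R² = (3364 + 11180) / 101 = 144
R = √144 = 12  ⇒  r_B = 12 − 4 = 8

rB=8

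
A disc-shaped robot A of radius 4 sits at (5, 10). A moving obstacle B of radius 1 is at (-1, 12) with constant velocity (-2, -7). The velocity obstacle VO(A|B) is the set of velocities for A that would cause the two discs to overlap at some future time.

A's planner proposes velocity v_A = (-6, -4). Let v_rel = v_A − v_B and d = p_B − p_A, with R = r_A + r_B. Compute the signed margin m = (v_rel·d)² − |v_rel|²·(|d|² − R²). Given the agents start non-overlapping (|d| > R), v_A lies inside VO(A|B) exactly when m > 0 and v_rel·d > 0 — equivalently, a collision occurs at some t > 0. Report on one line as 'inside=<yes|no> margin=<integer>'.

d = (-6, 2),  |d|² = 40;  R = 4+1 = 5,  c = 40−5² = 15
v_rel = (-4, 3),  |v_rel|² = 25;  v_rel·d = (-4)·(-6) + (3)·(2) = 30
25·t² − 60·t + 15 = 0  ⇒  m = 30² − 25·15 = 525
m = 525 > 0,  v_rel·d = 30 > 0  ⇒  inside

inside=yes margin=525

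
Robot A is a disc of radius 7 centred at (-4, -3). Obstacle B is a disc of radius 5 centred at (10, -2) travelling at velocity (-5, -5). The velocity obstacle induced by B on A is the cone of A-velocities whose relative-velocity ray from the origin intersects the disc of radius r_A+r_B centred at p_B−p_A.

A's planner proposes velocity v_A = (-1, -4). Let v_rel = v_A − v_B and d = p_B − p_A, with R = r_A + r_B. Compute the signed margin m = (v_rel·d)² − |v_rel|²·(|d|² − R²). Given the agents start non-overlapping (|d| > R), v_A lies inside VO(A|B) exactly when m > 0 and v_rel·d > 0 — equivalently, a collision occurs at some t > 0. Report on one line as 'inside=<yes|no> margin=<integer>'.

d = (14, 1),  |d|² = 197;  R = 7+5 = 12,  c = 197−12² = 53
v_rel = (4, 1),  |v_rel|² = 17;  v_rel·d = (4)·(14) + (1)·(1) = 57
17·t² − 114·t + 53 = 0  ⇒  m = 57² − 17·53 = 2348
m = 2348 > 0,  v_rel·d = 57 > 0  ⇒  inside

inside=yes margin=2348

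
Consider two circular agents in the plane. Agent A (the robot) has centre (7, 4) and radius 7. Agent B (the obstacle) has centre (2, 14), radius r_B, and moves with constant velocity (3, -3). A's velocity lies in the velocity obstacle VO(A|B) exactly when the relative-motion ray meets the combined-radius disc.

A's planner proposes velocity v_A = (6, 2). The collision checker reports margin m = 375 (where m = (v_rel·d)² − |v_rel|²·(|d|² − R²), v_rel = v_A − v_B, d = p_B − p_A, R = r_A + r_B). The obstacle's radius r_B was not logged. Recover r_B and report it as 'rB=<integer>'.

m = 375
d = (-5, 10);  v_rel = (3, 5),  |v_rel|² = 34
v_rel×d = (3)·(10) − (5)·(-5) = 55
since m = R²·34 − 55²:  R² = (3025 + 375) / 34 = 100
R = √100 = 10  ⇒  r_B = 10 − 7 = 3

rB=3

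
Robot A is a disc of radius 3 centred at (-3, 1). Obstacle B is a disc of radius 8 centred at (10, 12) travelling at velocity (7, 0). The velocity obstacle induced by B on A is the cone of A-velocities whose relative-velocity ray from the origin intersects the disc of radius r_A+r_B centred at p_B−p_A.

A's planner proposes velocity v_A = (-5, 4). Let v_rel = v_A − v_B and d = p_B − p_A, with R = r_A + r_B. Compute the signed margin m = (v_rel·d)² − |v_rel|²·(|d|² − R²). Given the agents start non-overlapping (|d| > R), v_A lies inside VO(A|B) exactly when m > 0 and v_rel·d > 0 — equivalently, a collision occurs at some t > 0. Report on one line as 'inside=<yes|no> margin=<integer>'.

d = (13, 11),  |d|² = 290;  R = 3+8 = 11,  c = 290−11² = 169
v_rel = (-12, 4),  |v_rel|² = 160;  v_rel·d = (-12)·(13) + (4)·(11) = -112
160·t² + 224·t + 169 = 0  ⇒  m = (-112)² − 160·169 = -14496
m = -14496 < 0,  v_rel·d = -112 < 0  ⇒  outside

inside=no margin=-14496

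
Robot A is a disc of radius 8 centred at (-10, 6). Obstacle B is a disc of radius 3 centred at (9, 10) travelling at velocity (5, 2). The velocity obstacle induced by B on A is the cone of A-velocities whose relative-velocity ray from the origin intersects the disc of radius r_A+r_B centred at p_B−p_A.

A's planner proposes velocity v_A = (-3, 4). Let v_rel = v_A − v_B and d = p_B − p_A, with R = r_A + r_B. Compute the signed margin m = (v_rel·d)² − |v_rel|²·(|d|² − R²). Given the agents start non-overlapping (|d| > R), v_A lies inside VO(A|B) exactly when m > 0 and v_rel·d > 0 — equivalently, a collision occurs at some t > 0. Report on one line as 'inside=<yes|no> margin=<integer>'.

d = (19, 4),  |d|² = 377;  R = 8+3 = 11,  c = 377−11² = 256
v_rel = (-8, 2),  |v_rel|² = 68;  v_rel·d = (-8)·(19) + (2)·(4) = -144
68·t² + 288·t + 256 = 0  ⇒  m = (-144)² − 68·256 = 3328
m = 3328 > 0,  v_rel·d = -144 < 0  ⇒  outside

inside=no margin=3328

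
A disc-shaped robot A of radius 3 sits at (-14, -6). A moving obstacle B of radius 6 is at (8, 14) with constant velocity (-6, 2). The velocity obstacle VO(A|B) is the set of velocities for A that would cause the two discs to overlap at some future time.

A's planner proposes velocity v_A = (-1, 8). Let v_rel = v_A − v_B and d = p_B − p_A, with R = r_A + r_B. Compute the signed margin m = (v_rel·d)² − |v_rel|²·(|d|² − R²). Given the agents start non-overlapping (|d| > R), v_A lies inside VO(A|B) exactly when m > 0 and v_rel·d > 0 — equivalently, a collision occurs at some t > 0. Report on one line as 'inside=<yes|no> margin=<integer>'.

d = (22, 20),  |d|² = 884;  R = 3+6 = 9,  c = 884−9² = 803
v_rel = (5, 6),  |v_rel|² = 61;  v_rel·d = (5)·(22) + (6)·(20) = 230
61·t² − 460·t + 803 = 0  ⇒  m = 230² − 61·803 = 3917
m = 3917 > 0,  v_rel·d = 230 > 0  ⇒  inside

inside=yes margin=3917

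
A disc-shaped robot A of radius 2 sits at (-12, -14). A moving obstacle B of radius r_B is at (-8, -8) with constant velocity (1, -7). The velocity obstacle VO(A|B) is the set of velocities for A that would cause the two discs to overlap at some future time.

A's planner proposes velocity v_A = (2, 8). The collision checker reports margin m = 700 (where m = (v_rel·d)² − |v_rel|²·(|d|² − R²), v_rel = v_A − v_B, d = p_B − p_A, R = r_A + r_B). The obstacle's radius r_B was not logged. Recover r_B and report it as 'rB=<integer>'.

m = 700
d = (4, 6);  v_rel = (1, 15),  |v_rel|² = 226
v_rel×d = (1)·(6) − (15)·(4) = -54
since m = R²·226 − (-54)²:  R² = (2916 + 700) / 226 = 16
R = √16 = 4  ⇒  r_B = 4 − 2 = 2

rB=2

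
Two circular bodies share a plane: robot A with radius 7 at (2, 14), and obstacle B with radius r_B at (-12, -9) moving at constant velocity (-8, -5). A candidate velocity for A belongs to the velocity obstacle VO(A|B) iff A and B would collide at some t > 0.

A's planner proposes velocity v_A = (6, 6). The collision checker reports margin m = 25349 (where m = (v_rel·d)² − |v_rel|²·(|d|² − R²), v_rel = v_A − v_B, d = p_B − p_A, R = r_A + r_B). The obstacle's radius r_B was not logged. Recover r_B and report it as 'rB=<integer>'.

m = 25349
d = (-14, -23);  v_rel = (14, 11),  |v_rel|² = 317
v_rel×d = (14)·(-23) − (11)·(-14) = -168
since m = R²·317 − (-168)²:  R² = (28224 + 25349) / 317 = 169
R = √169 = 13  ⇒  r_B = 13 − 7 = 6

rB=6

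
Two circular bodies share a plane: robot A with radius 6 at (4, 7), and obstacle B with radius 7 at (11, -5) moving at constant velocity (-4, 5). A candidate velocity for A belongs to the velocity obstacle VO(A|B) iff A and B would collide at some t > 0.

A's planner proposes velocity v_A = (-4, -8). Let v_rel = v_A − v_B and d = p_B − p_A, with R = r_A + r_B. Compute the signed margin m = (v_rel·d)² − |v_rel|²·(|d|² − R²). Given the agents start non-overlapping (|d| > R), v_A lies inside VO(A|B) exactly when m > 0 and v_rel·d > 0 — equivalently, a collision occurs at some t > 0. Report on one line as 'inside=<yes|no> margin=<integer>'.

d = (7, -12),  |d|² = 193;  R = 6+7 = 13,  c = 193−13² = 24
v_rel = (0, -13),  |v_rel|² = 169;  v_rel·d = (0)·(7) + (-13)·(-12) = 156
169·t² − 312·t + 24 = 0  ⇒  m = 156² − 169·24 = 20280
m = 20280 > 0,  v_rel·d = 156 > 0  ⇒  inside

inside=yes margin=20280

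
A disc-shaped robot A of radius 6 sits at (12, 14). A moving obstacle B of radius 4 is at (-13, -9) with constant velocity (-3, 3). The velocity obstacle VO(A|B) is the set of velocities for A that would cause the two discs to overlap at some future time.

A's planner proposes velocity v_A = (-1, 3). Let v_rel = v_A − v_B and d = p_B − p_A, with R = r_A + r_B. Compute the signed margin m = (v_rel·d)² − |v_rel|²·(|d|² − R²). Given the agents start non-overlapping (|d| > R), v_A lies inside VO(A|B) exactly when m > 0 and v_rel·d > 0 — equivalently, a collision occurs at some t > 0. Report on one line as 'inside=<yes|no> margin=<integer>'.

d = (-25, -23),  |d|² = 1154;  R = 6+4 = 10,  c = 1154−10² = 1054
v_rel = (2, 0),  |v_rel|² = 4;  v_rel·d = (2)·(-25) + (0)·(-23) = -50
4·t² + 100·t + 1054 = 0  ⇒  m = (-50)² − 4·1054 = -1716
m = -1716 < 0,  v_rel·d = -50 < 0  ⇒  outside

inside=no margin=-1716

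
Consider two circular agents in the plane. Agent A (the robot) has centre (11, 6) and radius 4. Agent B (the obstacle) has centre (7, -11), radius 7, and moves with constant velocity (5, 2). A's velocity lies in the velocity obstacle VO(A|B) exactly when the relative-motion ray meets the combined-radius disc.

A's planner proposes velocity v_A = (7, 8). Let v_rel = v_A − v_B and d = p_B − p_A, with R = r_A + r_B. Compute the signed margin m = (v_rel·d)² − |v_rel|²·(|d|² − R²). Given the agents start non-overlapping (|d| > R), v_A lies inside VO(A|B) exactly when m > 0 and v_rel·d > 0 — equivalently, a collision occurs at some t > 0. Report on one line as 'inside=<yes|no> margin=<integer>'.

d = (-4, -17),  |d|² = 305;  R = 4+7 = 11,  c = 305−11² = 184
v_rel = (2, 6),  |v_rel|² = 40;  v_rel·d = (2)·(-4) + (6)·(-17) = -110
40·t² + 220·t + 184 = 0  ⇒  m = (-110)² − 40·184 = 4740
m = 4740 > 0,  v_rel·d = -110 < 0  ⇒  outside

inside=no margin=4740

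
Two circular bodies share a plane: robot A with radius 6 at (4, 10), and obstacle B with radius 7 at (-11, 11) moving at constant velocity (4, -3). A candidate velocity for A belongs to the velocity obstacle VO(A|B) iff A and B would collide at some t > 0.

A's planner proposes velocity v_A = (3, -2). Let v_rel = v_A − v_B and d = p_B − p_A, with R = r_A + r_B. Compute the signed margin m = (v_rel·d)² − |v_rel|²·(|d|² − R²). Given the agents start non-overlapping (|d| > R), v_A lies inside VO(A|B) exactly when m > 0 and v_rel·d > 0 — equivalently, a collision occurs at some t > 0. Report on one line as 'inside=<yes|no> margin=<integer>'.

d = (-15, 1),  |d|² = 226;  R = 6+7 = 13,  c = 226−13² = 57
v_rel = (-1, 1),  |v_rel|² = 2;  v_rel·d = (-1)·(-15) + (1)·(1) = 16
2·t² − 32·t + 57 = 0  ⇒  m = 16² − 2·57 = 142
m = 142 > 0,  v_rel·d = 16 > 0  ⇒  inside

inside=yes margin=142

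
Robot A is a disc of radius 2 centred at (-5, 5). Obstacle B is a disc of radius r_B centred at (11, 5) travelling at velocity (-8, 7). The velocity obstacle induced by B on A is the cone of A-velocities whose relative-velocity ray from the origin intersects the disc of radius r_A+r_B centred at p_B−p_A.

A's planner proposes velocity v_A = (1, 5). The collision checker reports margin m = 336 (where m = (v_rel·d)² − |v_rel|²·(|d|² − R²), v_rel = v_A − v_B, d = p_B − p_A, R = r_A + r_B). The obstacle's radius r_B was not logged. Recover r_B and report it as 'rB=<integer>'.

m = 336
d = (16, 0);  v_rel = (9, -2),  |v_rel|² = 85
v_rel×d = (9)·(0) − (-2)·(16) = 32
since m = R²·85 − 32²:  R² = (1024 + 336) / 85 = 16
R = √16 = 4  ⇒  r_B = 4 − 2 = 2

rB=2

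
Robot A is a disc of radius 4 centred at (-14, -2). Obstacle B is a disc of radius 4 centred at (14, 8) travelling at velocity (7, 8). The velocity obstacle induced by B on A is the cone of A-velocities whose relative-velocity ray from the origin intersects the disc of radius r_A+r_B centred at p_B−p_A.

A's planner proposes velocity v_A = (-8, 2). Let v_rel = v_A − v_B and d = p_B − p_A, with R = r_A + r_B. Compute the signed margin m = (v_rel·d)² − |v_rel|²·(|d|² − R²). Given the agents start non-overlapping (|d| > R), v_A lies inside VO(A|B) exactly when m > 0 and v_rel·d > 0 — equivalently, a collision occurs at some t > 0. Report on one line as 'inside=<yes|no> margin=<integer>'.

d = (28, 10),  |d|² = 884;  R = 4+4 = 8,  c = 884−8² = 820
v_rel = (-15, -6),  |v_rel|² = 261;  v_rel·d = (-15)·(28) + (-6)·(10) = -480
261·t² + 960·t + 820 = 0  ⇒  m = (-480)² − 261·820 = 16380
m = 16380 > 0,  v_rel·d = -480 < 0  ⇒  outside

inside=no margin=16380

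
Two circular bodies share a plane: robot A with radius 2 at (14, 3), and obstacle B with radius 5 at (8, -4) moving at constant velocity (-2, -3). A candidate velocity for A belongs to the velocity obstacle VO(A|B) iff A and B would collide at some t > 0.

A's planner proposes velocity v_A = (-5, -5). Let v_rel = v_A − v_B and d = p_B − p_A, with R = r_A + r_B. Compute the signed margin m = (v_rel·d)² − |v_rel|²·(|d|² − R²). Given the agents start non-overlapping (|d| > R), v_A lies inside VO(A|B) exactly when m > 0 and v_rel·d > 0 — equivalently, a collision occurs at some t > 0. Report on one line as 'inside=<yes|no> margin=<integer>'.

d = (-6, -7),  |d|² = 85;  R = 2+5 = 7,  c = 85−7² = 36
v_rel = (-3, -2),  |v_rel|² = 13;  v_rel·d = (-3)·(-6) + (-2)·(-7) = 32
13·t² − 64·t + 36 = 0  ⇒  m = 32² − 13·36 = 556
m = 556 > 0,  v_rel·d = 32 > 0  ⇒  inside

inside=yes margin=556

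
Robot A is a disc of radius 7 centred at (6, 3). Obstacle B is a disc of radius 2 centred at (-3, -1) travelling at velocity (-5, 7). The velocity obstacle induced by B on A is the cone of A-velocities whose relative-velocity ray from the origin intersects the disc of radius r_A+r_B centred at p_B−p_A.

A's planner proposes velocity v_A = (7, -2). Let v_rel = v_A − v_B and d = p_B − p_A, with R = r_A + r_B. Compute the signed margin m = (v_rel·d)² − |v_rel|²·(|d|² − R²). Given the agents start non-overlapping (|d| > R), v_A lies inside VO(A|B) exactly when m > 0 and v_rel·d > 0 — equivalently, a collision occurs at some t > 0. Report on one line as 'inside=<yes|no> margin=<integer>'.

d = (-9, -4),  |d|² = 97;  R = 7+2 = 9,  c = 97−9² = 16
v_rel = (12, -9),  |v_rel|² = 225;  v_rel·d = (12)·(-9) + (-9)·(-4) = -72
225·t² + 144·t + 16 = 0  ⇒  m = (-72)² − 225·16 = 1584
m = 1584 > 0,  v_rel·d = -72 < 0  ⇒  outside

inside=no margin=1584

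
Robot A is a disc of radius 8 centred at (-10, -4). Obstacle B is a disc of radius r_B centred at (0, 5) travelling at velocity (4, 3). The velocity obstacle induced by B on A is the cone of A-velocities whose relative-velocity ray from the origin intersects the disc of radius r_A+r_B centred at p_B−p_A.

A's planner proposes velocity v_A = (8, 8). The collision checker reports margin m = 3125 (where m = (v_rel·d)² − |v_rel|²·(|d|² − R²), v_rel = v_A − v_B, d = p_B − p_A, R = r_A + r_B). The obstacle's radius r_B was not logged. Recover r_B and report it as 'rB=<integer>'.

m = 3125
d = (10, 9);  v_rel = (4, 5),  |v_rel|² = 41
v_rel×d = (4)·(9) − (5)·(10) = -14
since m = R²·41 − (-14)²:  R² = (196 + 3125) / 41 = 81
R = √81 = 9  ⇒  r_B = 9 − 8 = 1

rB=1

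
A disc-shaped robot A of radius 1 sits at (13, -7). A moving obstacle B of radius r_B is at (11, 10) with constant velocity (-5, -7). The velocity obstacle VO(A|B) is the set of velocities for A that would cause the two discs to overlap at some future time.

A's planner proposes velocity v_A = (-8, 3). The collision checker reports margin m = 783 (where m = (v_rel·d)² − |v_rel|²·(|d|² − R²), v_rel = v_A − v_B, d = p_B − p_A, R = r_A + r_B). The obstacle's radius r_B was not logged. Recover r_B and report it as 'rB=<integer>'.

m = 783
d = (-2, 17);  v_rel = (-3, 10),  |v_rel|² = 109
v_rel×d = (-3)·(17) − (10)·(-2) = -31
since m = R²·109 − (-31)²:  R² = (961 + 783) / 109 = 16
R = √16 = 4  ⇒  r_B = 4 − 1 = 3

rB=3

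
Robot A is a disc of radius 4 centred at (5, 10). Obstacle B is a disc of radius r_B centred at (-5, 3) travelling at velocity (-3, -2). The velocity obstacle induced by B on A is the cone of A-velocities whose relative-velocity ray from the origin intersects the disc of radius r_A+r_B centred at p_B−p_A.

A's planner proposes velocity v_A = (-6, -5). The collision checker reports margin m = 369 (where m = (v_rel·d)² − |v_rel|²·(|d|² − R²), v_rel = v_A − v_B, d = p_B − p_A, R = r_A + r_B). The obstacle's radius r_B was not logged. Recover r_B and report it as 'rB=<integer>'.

m = 369
d = (-10, -7);  v_rel = (-3, -3),  |v_rel|² = 18
v_rel×d = (-3)·(-7) − (-3)·(-10) = -9
since m = R²·18 − (-9)²:  R² = (81 + 369) / 18 = 25
R = √25 = 5  ⇒  r_B = 5 − 4 = 1

rB=1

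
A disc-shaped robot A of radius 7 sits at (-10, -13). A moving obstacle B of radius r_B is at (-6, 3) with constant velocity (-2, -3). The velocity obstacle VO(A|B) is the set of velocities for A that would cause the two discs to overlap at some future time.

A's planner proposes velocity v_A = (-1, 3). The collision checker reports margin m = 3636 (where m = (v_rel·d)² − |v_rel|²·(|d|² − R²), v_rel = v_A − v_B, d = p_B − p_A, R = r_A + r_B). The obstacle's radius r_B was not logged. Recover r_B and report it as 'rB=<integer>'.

m = 3636
d = (4, 16);  v_rel = (1, 6),  |v_rel|² = 37
v_rel×d = (1)·(16) − (6)·(4) = -8
since m = R²·37 − (-8)²:  R² = (64 + 3636) / 37 = 100
R = √100 = 10  ⇒  r_B = 10 − 7 = 3

rB=3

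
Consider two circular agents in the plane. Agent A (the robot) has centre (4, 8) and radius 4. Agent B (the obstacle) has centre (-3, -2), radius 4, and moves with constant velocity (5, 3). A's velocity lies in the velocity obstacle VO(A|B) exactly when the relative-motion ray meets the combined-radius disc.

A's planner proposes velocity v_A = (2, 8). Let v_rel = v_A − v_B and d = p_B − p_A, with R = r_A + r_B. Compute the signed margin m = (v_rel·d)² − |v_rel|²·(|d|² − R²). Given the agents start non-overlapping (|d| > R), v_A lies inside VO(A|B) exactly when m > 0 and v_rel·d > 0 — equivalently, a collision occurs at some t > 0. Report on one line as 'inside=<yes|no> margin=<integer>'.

d = (-7, -10),  |d|² = 149;  R = 4+4 = 8,  c = 149−8² = 85
v_rel = (-3, 5),  |v_rel|² = 34;  v_rel·d = (-3)·(-7) + (5)·(-10) = -29
34·t² + 58·t + 85 = 0  ⇒  m = (-29)² − 34·85 = -2049
m = -2049 < 0,  v_rel·d = -29 < 0  ⇒  outside

inside=no margin=-2049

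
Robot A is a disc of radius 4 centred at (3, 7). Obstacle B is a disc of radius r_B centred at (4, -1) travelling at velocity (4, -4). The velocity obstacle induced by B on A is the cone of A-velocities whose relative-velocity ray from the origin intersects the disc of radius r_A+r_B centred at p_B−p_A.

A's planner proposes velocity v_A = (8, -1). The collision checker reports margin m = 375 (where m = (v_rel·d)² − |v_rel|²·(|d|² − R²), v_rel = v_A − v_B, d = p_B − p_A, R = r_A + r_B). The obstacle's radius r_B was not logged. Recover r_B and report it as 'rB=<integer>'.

m = 375
d = (1, -8);  v_rel = (4, 3),  |v_rel|² = 25
v_rel×d = (4)·(-8) − (3)·(1) = -35
since m = R²·25 − (-35)²:  R² = (1225 + 375) / 25 = 64
R = √64 = 8  ⇒  r_B = 8 − 4 = 4

rB=4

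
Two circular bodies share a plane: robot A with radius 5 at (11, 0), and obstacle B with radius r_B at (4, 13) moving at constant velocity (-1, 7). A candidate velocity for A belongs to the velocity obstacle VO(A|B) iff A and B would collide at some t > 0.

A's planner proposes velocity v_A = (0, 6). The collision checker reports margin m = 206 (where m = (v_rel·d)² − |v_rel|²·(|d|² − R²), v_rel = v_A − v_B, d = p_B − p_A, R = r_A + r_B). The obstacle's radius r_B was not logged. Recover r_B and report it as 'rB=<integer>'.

m = 206
d = (-7, 13);  v_rel = (1, -1),  |v_rel|² = 2
v_rel×d = (1)·(13) − (-1)·(-7) = 6
since m = R²·2 − 6²:  R² = (36 + 206) / 2 = 121
R = √121 = 11  ⇒  r_B = 11 − 5 = 6

rB=6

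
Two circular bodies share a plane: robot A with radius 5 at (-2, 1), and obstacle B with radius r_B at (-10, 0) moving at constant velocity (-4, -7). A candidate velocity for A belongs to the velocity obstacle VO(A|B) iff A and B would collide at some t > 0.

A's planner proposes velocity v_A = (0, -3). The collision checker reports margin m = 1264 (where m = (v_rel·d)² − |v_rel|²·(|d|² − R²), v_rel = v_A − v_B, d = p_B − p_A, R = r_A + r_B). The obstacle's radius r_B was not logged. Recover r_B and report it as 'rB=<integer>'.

m = 1264
d = (-8, -1);  v_rel = (4, 4),  |v_rel|² = 32
v_rel×d = (4)·(-1) − (4)·(-8) = 28
since m = R²·32 − 28²:  R² = (784 + 1264) / 32 = 64
R = √64 = 8  ⇒  r_B = 8 − 5 = 3

rB=3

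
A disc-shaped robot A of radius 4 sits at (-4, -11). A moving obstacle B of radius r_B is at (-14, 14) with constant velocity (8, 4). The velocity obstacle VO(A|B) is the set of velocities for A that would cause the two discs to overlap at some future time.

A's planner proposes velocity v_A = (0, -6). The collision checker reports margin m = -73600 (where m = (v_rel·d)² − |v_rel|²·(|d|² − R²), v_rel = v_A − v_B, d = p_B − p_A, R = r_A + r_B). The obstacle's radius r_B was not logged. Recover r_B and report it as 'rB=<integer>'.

m = -73600
d = (-10, 25);  v_rel = (-8, -10),  |v_rel|² = 164
v_rel×d = (-8)·(25) − (-10)·(-10) = -300
since m = R²·164 − (-300)²:  R² = (90000 + -73600) / 164 = 100
R = √100 = 10  ⇒  r_B = 10 − 4 = 6

rB=6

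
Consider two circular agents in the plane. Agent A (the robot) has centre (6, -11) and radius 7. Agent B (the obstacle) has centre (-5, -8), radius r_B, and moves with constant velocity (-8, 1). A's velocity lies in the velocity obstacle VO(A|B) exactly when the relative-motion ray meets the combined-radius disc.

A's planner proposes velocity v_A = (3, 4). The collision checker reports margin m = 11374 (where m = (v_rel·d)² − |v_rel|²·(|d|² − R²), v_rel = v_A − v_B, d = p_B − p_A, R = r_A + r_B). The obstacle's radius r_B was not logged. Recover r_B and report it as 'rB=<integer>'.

m = 11374
d = (-11, 3);  v_rel = (11, 3),  |v_rel|² = 130
v_rel×d = (11)·(3) − (3)·(-11) = 66
since m = R²·130 − 66²:  R² = (4356 + 11374) / 130 = 121
R = √121 = 11  ⇒  r_B = 11 − 7 = 4

rB=4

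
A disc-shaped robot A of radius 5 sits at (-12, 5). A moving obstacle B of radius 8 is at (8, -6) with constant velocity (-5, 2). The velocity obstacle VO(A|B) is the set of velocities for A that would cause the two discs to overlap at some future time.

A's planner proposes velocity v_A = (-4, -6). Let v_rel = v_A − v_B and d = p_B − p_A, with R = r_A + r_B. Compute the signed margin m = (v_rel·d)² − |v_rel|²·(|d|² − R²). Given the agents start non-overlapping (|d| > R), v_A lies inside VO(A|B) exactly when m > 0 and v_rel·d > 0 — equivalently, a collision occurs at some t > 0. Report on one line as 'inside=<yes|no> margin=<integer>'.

d = (20, -11),  |d|² = 521;  R = 5+8 = 13,  c = 521−13² = 352
v_rel = (1, -8),  |v_rel|² = 65;  v_rel·d = (1)·(20) + (-8)·(-11) = 108
65·t² − 216·t + 352 = 0  ⇒  m = 108² − 65·352 = -11216
m = -11216 < 0,  v_rel·d = 108 > 0  ⇒  outside

inside=no margin=-11216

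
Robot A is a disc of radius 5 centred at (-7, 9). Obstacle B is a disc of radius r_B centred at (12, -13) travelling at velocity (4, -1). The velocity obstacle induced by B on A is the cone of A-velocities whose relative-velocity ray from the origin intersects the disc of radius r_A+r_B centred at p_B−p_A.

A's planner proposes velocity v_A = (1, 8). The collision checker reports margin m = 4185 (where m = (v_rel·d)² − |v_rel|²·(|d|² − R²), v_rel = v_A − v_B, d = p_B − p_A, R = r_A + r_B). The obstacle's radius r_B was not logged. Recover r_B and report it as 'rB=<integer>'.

m = 4185
d = (19, -22);  v_rel = (-3, 9),  |v_rel|² = 90
v_rel×d = (-3)·(-22) − (9)·(19) = -105
since m = R²·90 − (-105)²:  R² = (11025 + 4185) / 90 = 169
R = √169 = 13  ⇒  r_B = 13 − 5 = 8

rB=8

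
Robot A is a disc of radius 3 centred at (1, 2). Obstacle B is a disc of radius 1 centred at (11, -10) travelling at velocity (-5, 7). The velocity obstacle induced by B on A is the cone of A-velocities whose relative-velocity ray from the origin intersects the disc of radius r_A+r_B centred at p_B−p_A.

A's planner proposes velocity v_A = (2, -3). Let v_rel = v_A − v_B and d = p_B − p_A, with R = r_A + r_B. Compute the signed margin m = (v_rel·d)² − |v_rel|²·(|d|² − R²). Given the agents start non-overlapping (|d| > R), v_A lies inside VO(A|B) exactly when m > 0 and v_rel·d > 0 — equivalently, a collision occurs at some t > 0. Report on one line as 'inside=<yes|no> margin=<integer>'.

d = (10, -12),  |d|² = 244;  R = 3+1 = 4,  c = 244−4² = 228
v_rel = (7, -10),  |v_rel|² = 149;  v_rel·d = (7)·(10) + (-10)·(-12) = 190
149·t² − 380·t + 228 = 0  ⇒  m = 190² − 149·228 = 2128
m = 2128 > 0,  v_rel·d = 190 > 0  ⇒  inside

inside=yes margin=2128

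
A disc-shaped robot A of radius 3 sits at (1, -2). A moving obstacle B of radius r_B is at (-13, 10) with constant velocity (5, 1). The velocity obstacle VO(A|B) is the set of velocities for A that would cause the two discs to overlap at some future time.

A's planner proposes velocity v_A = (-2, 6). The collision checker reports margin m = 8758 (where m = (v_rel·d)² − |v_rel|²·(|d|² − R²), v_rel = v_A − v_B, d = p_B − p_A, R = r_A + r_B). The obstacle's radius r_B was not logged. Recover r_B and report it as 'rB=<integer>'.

m = 8758
d = (-14, 12);  v_rel = (-7, 5),  |v_rel|² = 74
v_rel×d = (-7)·(12) − (5)·(-14) = -14
since m = R²·74 − (-14)²:  R² = (196 + 8758) / 74 = 121
R = √121 = 11  ⇒  r_B = 11 − 3 = 8

rB=8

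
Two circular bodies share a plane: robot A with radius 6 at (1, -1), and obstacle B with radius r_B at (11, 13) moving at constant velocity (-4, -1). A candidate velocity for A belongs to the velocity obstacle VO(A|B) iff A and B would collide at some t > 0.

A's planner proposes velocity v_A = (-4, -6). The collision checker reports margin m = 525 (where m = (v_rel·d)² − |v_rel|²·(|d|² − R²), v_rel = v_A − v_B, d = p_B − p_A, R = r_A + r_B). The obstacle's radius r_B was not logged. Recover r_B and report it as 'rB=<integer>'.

m = 525
d = (10, 14);  v_rel = (0, -5),  |v_rel|² = 25
v_rel×d = (0)·(14) − (-5)·(10) = 50
since m = R²·25 − 50²:  R² = (2500 + 525) / 25 = 121
R = √121 = 11  ⇒  r_B = 11 − 6 = 5

rB=5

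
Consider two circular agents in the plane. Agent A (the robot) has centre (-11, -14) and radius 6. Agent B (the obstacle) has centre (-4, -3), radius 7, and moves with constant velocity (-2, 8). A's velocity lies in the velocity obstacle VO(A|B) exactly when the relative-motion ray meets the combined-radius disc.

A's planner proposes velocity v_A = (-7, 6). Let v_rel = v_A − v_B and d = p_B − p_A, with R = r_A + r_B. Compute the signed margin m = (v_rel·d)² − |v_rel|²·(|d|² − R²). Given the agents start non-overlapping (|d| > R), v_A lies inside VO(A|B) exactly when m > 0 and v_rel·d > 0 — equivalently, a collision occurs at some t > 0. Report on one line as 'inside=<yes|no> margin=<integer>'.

d = (7, 11),  |d|² = 170;  R = 6+7 = 13,  c = 170−13² = 1
v_rel = (-5, -2),  |v_rel|² = 29;  v_rel·d = (-5)·(7) + (-2)·(11) = -57
29·t² + 114·t + 1 = 0  ⇒  m = (-57)² − 29·1 = 3220
m = 3220 > 0,  v_rel·d = -57 < 0  ⇒  outside

inside=no margin=3220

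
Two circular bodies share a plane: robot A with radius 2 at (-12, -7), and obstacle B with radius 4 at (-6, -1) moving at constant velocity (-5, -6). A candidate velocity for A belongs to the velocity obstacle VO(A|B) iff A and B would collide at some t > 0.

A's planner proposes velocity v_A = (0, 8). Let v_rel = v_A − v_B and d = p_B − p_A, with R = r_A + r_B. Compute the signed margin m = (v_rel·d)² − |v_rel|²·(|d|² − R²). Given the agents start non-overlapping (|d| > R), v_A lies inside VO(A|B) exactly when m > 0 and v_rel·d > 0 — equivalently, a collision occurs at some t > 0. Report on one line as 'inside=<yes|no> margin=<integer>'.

d = (6, 6),  |d|² = 72;  R = 2+4 = 6,  c = 72−6² = 36
v_rel = (5, 14),  |v_rel|² = 221;  v_rel·d = (5)·(6) + (14)·(6) = 114
221·t² − 228·t + 36 = 0  ⇒  m = 114² − 221·36 = 5040
m = 5040 > 0,  v_rel·d = 114 > 0  ⇒  inside

inside=yes margin=5040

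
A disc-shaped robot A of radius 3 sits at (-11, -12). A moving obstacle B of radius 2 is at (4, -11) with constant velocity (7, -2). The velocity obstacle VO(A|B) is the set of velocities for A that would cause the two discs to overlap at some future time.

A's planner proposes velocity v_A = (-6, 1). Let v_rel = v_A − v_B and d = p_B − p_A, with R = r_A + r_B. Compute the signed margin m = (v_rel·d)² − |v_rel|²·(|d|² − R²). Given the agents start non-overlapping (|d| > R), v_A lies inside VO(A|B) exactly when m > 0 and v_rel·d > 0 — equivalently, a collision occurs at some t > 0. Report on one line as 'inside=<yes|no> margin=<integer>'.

d = (15, 1),  |d|² = 226;  R = 3+2 = 5,  c = 226−5² = 201
v_rel = (-13, 3),  |v_rel|² = 178;  v_rel·d = (-13)·(15) + (3)·(1) = -192
178·t² + 384·t + 201 = 0  ⇒  m = (-192)² − 178·201 = 1086
m = 1086 > 0,  v_rel·d = -192 < 0  ⇒  outside

inside=no margin=1086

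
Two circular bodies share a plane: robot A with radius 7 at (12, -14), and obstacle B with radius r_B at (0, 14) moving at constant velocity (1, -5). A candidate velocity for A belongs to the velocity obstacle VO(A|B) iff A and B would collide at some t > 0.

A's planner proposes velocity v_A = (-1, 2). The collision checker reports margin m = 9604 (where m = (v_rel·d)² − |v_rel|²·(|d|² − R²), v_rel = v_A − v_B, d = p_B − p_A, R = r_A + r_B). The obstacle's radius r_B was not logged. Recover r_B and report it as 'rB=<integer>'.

m = 9604
d = (-12, 28);  v_rel = (-2, 7),  |v_rel|² = 53
v_rel×d = (-2)·(28) − (7)·(-12) = 28
since m = R²·53 − 28²:  R² = (784 + 9604) / 53 = 196
R = √196 = 14  ⇒  r_B = 14 − 7 = 7

rB=7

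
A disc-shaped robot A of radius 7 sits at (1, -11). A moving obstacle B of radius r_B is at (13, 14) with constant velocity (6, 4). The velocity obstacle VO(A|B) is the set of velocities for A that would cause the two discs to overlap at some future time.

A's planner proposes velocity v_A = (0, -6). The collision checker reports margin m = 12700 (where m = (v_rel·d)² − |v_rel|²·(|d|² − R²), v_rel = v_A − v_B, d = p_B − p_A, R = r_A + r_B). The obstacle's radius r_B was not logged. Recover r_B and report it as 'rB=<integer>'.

m = 12700
d = (12, 25);  v_rel = (-6, -10),  |v_rel|² = 136
v_rel×d = (-6)·(25) − (-10)·(12) = -30
since m = R²·136 − (-30)²:  R² = (900 + 12700) / 136 = 100
R = √100 = 10  ⇒  r_B = 10 − 7 = 3

rB=3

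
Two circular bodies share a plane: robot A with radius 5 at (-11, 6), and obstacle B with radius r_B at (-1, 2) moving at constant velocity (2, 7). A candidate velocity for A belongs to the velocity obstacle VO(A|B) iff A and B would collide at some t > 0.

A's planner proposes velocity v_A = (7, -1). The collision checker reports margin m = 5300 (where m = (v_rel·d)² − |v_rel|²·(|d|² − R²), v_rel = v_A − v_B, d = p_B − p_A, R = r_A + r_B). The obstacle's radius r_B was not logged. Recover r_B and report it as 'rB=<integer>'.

m = 5300
d = (10, -4);  v_rel = (5, -8),  |v_rel|² = 89
v_rel×d = (5)·(-4) − (-8)·(10) = 60
since m = R²·89 − 60²:  R² = (3600 + 5300) / 89 = 100
R = √100 = 10  ⇒  r_B = 10 − 5 = 5

rB=5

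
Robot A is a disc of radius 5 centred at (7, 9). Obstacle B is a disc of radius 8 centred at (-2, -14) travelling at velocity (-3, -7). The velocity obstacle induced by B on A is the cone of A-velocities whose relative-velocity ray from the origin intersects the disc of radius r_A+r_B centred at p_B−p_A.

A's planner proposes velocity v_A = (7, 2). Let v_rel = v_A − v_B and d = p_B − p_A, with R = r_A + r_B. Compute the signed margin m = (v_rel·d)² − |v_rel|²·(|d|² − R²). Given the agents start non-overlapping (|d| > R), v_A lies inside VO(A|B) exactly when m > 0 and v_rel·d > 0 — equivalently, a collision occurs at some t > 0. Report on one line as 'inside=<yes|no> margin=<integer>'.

d = (-9, -23),  |d|² = 610;  R = 5+8 = 13,  c = 610−13² = 441
v_rel = (10, 9),  |v_rel|² = 181;  v_rel·d = (10)·(-9) + (9)·(-23) = -297
181·t² + 594·t + 441 = 0  ⇒  m = (-297)² − 181·441 = 8388
m = 8388 > 0,  v_rel·d = -297 < 0  ⇒  outside

inside=no margin=8388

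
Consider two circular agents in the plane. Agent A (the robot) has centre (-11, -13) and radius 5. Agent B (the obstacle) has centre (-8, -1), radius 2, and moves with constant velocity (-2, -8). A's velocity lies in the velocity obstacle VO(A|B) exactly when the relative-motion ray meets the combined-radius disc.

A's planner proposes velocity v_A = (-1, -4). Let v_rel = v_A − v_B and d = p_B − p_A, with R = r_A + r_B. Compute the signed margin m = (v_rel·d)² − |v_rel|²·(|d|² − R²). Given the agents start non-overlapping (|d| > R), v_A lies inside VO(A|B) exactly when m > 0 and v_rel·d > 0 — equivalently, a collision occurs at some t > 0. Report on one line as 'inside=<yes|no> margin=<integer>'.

d = (3, 12),  |d|² = 153;  R = 5+2 = 7,  c = 153−7² = 104
v_rel = (1, 4),  |v_rel|² = 17;  v_rel·d = (1)·(3) + (4)·(12) = 51
17·t² − 102·t + 104 = 0  ⇒  m = 51² − 17·104 = 833
m = 833 > 0,  v_rel·d = 51 > 0  ⇒  inside

inside=yes margin=833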